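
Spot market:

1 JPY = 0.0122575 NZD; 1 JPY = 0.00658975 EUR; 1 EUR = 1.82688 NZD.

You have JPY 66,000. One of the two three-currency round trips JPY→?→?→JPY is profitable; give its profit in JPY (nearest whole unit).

Profit: JPY 1,200

Profitable loop is JPY → NZD → EUR → JPY:
JPY 66,000 × 0.0122575 = NZD 809.00
NZD 809.00 ÷ 1.82688 = EUR 442.83
EUR 442.83 ÷ 0.00658975 = JPY 67,200
Profit = JPY 67,200 − JPY 66,000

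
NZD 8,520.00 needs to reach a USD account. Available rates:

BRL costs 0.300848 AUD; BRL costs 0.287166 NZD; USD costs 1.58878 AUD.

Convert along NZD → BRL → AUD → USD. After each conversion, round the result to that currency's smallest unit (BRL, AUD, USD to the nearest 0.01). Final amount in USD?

NZD 8,520.00 ÷ 0.287166 = BRL 29,669.25
BRL 29,669.25 × 0.300848 = AUD 8,925.93
AUD 8,925.93 ÷ 1.58878 = USD 5,618.10

USD 5,618.10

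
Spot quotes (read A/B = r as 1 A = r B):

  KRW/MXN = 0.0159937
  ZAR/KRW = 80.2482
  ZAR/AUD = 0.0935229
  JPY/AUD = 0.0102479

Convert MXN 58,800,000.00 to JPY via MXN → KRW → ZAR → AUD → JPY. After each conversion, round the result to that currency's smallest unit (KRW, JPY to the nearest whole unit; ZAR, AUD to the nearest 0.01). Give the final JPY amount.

MXN 58,800,000.00 ÷ 0.0159937 = KRW 3,676,447,601
KRW 3,676,447,601 ÷ 80.2482 = ZAR 45,813,458.76
ZAR 45,813,458.76 × 0.0935229 = AUD 4,284,607.52
AUD 4,284,607.52 ÷ 0.0102479 = JPY 418,096,148

JPY 418,096,148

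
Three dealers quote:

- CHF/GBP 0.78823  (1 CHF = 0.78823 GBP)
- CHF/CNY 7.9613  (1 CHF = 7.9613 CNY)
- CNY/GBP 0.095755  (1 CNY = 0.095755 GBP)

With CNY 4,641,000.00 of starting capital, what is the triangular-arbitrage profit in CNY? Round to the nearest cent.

Profit: CNY 157,650.04

Profitable loop is CNY → CHF → GBP → CNY:
CNY 4,641,000.00 ÷ 7.9613 = CHF 582,945.00
CHF 582,945.00 × 0.78823 = GBP 459,494.73
GBP 459,494.73 ÷ 0.095755 = CNY 4,798,650.04
Profit = CNY 4,798,650.04 − CNY 4,641,000.00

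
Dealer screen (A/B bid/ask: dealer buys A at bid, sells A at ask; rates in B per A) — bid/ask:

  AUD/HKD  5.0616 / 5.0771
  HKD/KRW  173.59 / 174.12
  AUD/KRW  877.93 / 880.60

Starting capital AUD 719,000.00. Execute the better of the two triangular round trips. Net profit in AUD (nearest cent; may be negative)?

Net result: AUD -1,597.75 (no profitable arbitrage after spreads)

Best loop AUD → HKD → KRW → AUD:
AUD 719,000.00 × 5.0616 (sell AUD at bid) = HKD 3,639,290.40
HKD 3,639,290.40 × 173.59 (sell HKD at bid) = KRW 631,744,421
KRW 631,744,421 ÷ 880.60 (buy AUD at ask) = AUD 717,402.25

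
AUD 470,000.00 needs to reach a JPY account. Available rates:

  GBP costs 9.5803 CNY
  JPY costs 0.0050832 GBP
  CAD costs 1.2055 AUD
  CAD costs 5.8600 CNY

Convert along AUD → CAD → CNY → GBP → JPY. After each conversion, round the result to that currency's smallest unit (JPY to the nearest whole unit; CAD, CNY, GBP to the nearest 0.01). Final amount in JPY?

AUD 470,000.00 ÷ 1.2055 = CAD 389,879.72
CAD 389,879.72 × 5.8600 = CNY 2,284,695.16
CNY 2,284,695.16 ÷ 9.5803 = GBP 238,478.46
GBP 238,478.46 ÷ 0.0050832 = JPY 46,915,026

JPY 46,915,026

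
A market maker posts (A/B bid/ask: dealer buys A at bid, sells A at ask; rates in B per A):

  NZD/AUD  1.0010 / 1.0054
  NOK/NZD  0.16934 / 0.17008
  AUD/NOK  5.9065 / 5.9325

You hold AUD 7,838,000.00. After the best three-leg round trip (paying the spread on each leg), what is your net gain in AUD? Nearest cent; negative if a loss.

Net profit: AUD 9,459.81

Best loop AUD → NOK → NZD → AUD:
AUD 7,838,000.00 × 5.9065 (sell AUD at bid) = NOK 46,295,147.00
NOK 46,295,147.00 × 0.16934 (sell NOK at bid) = NZD 7,839,620.19
NZD 7,839,620.19 × 1.0010 (sell NZD at bid) = AUD 7,847,459.81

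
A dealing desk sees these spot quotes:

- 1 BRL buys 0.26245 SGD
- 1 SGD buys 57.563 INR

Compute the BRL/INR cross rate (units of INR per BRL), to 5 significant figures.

BRL/INR = 15.107

1 BRL × 0.26245 = 0.26245 SGD
0.26245 SGD × 57.563 = 15.1074 INR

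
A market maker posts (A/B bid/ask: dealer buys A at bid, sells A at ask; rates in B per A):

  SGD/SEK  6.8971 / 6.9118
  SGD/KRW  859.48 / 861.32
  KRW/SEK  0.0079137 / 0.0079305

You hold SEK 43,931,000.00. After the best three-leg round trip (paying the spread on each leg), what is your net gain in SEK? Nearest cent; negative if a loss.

Net profit: SEK 427,056.61

Best loop SEK → KRW → SGD → SEK:
SEK 43,931,000.00 ÷ 0.0079305 (buy KRW at ask) = KRW 5,539,499,401
KRW 5,539,499,401 ÷ 861.32 (buy SGD at ask) = SGD 6,431,406.91
SGD 6,431,406.91 × 6.8971 (sell SGD at bid) = SEK 44,358,056.61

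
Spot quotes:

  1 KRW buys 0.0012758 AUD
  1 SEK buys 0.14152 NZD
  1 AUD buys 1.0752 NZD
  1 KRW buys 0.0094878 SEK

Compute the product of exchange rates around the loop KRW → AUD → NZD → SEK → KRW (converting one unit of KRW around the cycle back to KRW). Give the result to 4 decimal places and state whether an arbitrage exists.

Around KRW → AUD → NZD → SEK → KRW: 1 × 0.0012758 × 1.0752 ÷ 0.14152 ÷ 0.0094878 = 1.021618
Product > 1; profitable direction is KRW → AUD → NZD → SEK → KRW.

1.0216 (arbitrage exists)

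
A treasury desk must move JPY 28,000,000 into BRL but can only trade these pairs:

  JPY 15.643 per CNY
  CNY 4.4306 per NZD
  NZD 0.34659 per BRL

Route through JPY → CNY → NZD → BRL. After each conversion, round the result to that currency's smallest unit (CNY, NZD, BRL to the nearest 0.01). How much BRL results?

JPY 28,000,000 ÷ 15.643 = CNY 1,789,937.99
CNY 1,789,937.99 ÷ 4.4306 = NZD 403,994.49
NZD 403,994.49 ÷ 0.34659 = BRL 1,165,626.50

BRL 1,165,626.50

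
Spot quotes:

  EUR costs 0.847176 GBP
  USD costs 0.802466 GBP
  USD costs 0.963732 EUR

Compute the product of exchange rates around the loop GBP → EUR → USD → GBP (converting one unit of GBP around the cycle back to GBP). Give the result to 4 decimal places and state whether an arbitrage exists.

0.9829 (arbitrage exists)

Around GBP → EUR → USD → GBP: 1 ÷ 0.847176 ÷ 0.963732 × 0.802466 = 0.982871
Product < 1; profitable direction is GBP → USD → EUR → GBP.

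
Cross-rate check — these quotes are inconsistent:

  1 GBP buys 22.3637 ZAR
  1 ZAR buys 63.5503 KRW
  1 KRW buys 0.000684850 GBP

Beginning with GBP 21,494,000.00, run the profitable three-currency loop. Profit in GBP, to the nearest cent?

Profit: GBP 589,124.54

Profitable loop is GBP → KRW → ZAR → GBP:
GBP 21,494,000.00 ÷ 0.000684850 = KRW 31,384,974,812
KRW 31,384,974,812 ÷ 63.5503 = ZAR 493,860,372.21
ZAR 493,860,372.21 ÷ 22.3637 = GBP 22,083,124.54
Profit = GBP 22,083,124.54 − GBP 21,494,000.00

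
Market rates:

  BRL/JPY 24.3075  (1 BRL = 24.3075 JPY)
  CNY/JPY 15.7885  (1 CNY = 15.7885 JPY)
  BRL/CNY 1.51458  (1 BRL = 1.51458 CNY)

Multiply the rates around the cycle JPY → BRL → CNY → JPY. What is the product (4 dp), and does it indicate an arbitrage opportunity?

0.9838 (arbitrage exists)

Around JPY → BRL → CNY → JPY: 1 ÷ 24.3075 × 1.51458 × 15.7885 = 0.983768
Product < 1; profitable direction is JPY → CNY → BRL → JPY.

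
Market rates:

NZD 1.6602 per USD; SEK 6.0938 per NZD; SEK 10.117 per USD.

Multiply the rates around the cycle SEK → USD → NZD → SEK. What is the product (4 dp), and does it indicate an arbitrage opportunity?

1.0000 (no arbitrage)

Around SEK → USD → NZD → SEK: 1 ÷ 10.117 × 1.6602 × 6.0938 = 0.999993
Product ≈ 1 (deviation 0.001%, within rounding noise).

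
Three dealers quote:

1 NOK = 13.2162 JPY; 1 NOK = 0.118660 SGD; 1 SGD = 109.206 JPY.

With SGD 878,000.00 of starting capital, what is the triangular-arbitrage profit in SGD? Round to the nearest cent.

Profitable loop is SGD → NOK → JPY → SGD:
SGD 878,000.00 ÷ 0.118660 = NOK 7,399,292.10
NOK 7,399,292.10 × 13.2162 = JPY 97,790,524
JPY 97,790,524 ÷ 109.206 = SGD 895,468.42
Profit = SGD 895,468.42 − SGD 878,000.00

Profit: SGD 17,468.42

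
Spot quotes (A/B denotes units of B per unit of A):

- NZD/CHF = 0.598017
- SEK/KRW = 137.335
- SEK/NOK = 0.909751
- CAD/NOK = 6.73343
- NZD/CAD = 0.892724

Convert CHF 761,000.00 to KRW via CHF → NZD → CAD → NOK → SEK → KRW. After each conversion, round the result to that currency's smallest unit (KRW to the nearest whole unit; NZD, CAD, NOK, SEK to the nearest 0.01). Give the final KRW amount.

KRW 1,154,737,782

CHF 761,000.00 ÷ 0.598017 = NZD 1,272,539.07
NZD 1,272,539.07 × 0.892724 = CAD 1,136,026.17
CAD 1,136,026.17 × 6.73343 = NOK 7,649,352.69
NOK 7,649,352.69 ÷ 0.909751 = SEK 8,408,182.78
SEK 8,408,182.78 × 137.335 = KRW 1,154,737,782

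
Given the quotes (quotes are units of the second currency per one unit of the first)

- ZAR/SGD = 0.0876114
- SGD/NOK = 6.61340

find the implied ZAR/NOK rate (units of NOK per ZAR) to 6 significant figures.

1 ZAR × 0.0876114 = 0.0876114 SGD
0.0876114 SGD × 6.61340 = 0.579409 NOK

ZAR/NOK = 0.579409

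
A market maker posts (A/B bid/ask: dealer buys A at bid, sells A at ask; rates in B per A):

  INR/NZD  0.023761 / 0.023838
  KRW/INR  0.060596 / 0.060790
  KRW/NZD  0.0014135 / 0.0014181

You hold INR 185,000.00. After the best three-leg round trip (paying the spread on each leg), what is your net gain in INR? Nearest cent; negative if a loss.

Best loop INR → NZD → KRW → INR:
INR 185,000.00 × 0.023761 (sell INR at bid) = NZD 4,395.78
NZD 4,395.78 ÷ 0.0014181 (buy KRW at ask) = KRW 3,099,771
KRW 3,099,771 × 0.060596 (sell KRW at bid) = INR 187,833.71

Net profit: INR 2,833.71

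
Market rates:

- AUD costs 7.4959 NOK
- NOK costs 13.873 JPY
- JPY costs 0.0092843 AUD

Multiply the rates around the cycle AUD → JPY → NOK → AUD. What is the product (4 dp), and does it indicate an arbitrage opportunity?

1.0358 (arbitrage exists)

Around AUD → JPY → NOK → AUD: 1 ÷ 0.0092843 ÷ 13.873 ÷ 7.4959 = 1.035754
Product > 1; profitable direction is AUD → JPY → NOK → AUD.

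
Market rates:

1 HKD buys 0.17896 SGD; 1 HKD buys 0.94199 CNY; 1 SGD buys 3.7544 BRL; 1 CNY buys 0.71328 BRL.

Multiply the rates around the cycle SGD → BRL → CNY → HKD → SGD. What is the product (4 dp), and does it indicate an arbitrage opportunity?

1.0000 (no arbitrage)

Around SGD → BRL → CNY → HKD → SGD: 1 × 3.7544 ÷ 0.71328 ÷ 0.94199 × 0.17896 = 0.999977
Product ≈ 1 (deviation 0.002%, within rounding noise).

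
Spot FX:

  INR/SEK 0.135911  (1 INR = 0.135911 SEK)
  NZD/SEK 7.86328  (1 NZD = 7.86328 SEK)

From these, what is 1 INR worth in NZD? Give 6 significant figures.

1 INR × 0.135911 = 0.135911 SEK
0.135911 SEK ÷ 7.86328 = 0.0172843 NZD

INR/NZD = 0.0172843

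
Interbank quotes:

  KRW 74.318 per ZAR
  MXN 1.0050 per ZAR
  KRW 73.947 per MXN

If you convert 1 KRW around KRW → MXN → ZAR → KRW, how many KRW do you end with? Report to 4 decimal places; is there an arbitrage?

1.0000 (no arbitrage)

Around KRW → MXN → ZAR → KRW: 1 ÷ 73.947 ÷ 1.0050 × 74.318 = 1.000017
Product ≈ 1 (deviation 0.002%, within rounding noise).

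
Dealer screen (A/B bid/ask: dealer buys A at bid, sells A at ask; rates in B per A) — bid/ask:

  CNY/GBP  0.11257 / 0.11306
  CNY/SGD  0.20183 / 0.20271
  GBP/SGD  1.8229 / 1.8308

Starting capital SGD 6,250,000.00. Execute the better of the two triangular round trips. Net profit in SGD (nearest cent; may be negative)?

Best loop SGD → CNY → GBP → SGD:
SGD 6,250,000.00 ÷ 0.20271 (buy CNY at ask) = CNY 30,832,223.37
CNY 30,832,223.37 × 0.11257 (sell CNY at bid) = GBP 3,470,783.39
GBP 3,470,783.39 × 1.8229 (sell GBP at bid) = SGD 6,326,891.03

Net profit: SGD 76,891.03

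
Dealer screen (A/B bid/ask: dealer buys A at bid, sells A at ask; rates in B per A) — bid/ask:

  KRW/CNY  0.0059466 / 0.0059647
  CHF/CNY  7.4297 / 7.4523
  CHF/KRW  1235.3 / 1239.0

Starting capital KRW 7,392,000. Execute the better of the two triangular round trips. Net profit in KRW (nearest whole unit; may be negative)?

Net profit: KRW 39,446

Best loop KRW → CHF → CNY → KRW:
KRW 7,392,000 ÷ 1239.0 (buy CHF at ask) = CHF 5,966.10
CHF 5,966.10 × 7.4297 (sell CHF at bid) = CNY 44,326.35
CNY 44,326.35 ÷ 0.0059647 (buy KRW at ask) = KRW 7,431,446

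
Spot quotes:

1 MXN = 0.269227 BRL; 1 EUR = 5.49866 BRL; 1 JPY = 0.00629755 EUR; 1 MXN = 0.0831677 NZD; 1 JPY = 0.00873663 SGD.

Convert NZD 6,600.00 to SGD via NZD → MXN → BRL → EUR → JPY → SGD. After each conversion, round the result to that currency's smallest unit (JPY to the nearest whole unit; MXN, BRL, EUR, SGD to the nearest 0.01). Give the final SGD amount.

NZD 6,600.00 ÷ 0.0831677 = MXN 79,357.73
MXN 79,357.73 × 0.269227 = BRL 21,365.24
BRL 21,365.24 ÷ 5.49866 = EUR 3,885.54
EUR 3,885.54 ÷ 0.00629755 = JPY 616,992
JPY 616,992 × 0.00873663 = SGD 5,390.43

SGD 5,390.43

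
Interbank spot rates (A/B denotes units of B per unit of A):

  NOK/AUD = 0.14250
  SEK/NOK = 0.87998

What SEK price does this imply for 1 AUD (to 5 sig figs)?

1 AUD ÷ 0.14250 = 7.01754 NOK
7.01754 NOK ÷ 0.87998 = 7.97466 SEK

AUD/SEK = 7.9747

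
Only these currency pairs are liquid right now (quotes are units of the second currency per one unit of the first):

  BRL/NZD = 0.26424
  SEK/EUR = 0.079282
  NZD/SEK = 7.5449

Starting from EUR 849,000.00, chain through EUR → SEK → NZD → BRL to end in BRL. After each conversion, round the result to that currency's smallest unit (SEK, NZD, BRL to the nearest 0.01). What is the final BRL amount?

BRL 5,371,320.20

EUR 849,000.00 ÷ 0.079282 = SEK 10,708,609.77
SEK 10,708,609.77 ÷ 7.5449 = NZD 1,419,317.65
NZD 1,419,317.65 ÷ 0.26424 = BRL 5,371,320.20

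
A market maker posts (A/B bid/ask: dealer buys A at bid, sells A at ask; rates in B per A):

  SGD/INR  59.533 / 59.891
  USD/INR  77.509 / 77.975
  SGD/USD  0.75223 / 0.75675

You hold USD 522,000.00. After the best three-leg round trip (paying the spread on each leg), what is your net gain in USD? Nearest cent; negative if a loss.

Best loop USD → SGD → INR → USD:
USD 522,000.00 ÷ 0.75675 (buy SGD at ask) = SGD 689,791.87
SGD 689,791.87 × 59.533 (sell SGD at bid) = INR 41,065,379.58
INR 41,065,379.58 ÷ 77.975 (buy USD at ask) = USD 526,648.02

Net profit: USD 4,648.02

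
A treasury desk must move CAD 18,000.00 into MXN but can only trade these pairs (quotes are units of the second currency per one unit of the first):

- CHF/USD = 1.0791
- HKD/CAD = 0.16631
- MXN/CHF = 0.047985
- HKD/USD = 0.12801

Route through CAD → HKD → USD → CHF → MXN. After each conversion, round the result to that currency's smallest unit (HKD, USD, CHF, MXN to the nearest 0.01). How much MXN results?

CAD 18,000.00 ÷ 0.16631 = HKD 108,231.62
HKD 108,231.62 × 0.12801 = USD 13,854.73
USD 13,854.73 ÷ 1.0791 = CHF 12,839.15
CHF 12,839.15 ÷ 0.047985 = MXN 267,565.91

MXN 267,565.91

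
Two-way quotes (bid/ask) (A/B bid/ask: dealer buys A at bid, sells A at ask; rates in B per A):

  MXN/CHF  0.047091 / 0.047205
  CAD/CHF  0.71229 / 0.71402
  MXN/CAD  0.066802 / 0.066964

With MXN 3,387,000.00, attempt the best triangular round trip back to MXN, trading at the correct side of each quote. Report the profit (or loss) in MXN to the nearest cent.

Net profit: MXN 27,078.53

Best loop MXN → CAD → CHF → MXN:
MXN 3,387,000.00 × 0.066802 (sell MXN at bid) = CAD 226,258.37
CAD 226,258.37 × 0.71229 (sell CAD at bid) = CHF 161,161.58
CHF 161,161.58 ÷ 0.047205 (buy MXN at ask) = MXN 3,414,078.53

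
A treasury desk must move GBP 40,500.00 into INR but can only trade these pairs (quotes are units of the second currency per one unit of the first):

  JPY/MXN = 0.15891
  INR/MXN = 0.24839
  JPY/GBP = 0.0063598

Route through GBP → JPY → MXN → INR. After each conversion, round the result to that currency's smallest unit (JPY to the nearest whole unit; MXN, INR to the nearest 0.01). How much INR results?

GBP 40,500.00 ÷ 0.0063598 = JPY 6,368,125
JPY 6,368,125 × 0.15891 = MXN 1,011,958.74
MXN 1,011,958.74 ÷ 0.24839 = INR 4,074,071.98

INR 4,074,071.98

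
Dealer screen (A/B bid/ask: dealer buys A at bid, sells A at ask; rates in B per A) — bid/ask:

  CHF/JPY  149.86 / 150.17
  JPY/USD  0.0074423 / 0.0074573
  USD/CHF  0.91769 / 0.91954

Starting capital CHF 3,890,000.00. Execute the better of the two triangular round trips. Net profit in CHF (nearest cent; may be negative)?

Best loop CHF → JPY → USD → CHF:
CHF 3,890,000.00 × 149.86 (sell CHF at bid) = JPY 582,955,400
JPY 582,955,400 × 0.0074423 (sell JPY at bid) = USD 4,338,528.97
USD 4,338,528.97 × 0.91769 (sell USD at bid) = CHF 3,981,424.65

Net profit: CHF 91,424.65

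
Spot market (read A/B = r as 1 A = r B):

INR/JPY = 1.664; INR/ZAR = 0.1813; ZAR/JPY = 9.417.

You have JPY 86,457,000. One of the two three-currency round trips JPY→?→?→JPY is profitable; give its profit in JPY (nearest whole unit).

Profitable loop is JPY → INR → ZAR → JPY:
JPY 86,457,000 ÷ 1.664 = INR 51,957,331.73
INR 51,957,331.73 × 0.1813 = ZAR 9,419,864.24
ZAR 9,419,864.24 × 9.417 = JPY 88,706,862
Profit = JPY 88,706,862 − JPY 86,457,000

Profit: JPY 2,249,862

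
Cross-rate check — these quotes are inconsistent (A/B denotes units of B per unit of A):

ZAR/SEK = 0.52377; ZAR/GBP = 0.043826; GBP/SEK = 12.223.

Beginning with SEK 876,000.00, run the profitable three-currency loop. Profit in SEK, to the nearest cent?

Profitable loop is SEK → ZAR → GBP → SEK:
SEK 876,000.00 ÷ 0.52377 = ZAR 1,672,489.83
ZAR 1,672,489.83 × 0.043826 = GBP 73,298.54
GBP 73,298.54 × 12.223 = SEK 895,928.05
Profit = SEK 895,928.05 − SEK 876,000.00

Profit: SEK 19,928.05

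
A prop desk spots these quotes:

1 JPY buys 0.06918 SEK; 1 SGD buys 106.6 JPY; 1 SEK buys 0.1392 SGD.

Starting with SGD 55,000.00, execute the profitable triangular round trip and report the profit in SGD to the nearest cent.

Profit: SGD 1,459.85

Profitable loop is SGD → JPY → SEK → SGD:
SGD 55,000.00 × 106.6 = JPY 5,863,000
JPY 5,863,000 × 0.06918 = SEK 405,602.34
SEK 405,602.34 × 0.1392 = SGD 56,459.85
Profit = SGD 56,459.85 − SGD 55,000.00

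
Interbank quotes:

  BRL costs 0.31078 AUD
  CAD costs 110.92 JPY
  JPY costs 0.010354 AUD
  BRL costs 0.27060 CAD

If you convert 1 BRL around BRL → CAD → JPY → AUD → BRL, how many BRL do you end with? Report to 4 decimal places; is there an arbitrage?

Around BRL → CAD → JPY → AUD → BRL: 1 × 0.27060 × 110.92 × 0.010354 ÷ 0.31078 = 0.999983
Product ≈ 1 (deviation 0.002%, within rounding noise).

1.0000 (no arbitrage)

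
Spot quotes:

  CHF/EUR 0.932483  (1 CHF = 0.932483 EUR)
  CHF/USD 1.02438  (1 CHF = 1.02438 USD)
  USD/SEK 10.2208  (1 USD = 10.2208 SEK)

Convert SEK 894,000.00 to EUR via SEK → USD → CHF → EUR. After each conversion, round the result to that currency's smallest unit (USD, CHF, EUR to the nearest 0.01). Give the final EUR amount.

EUR 79,621.89

SEK 894,000.00 ÷ 10.2208 = USD 87,468.69
USD 87,468.69 ÷ 1.02438 = CHF 85,386.96
CHF 85,386.96 × 0.932483 = EUR 79,621.89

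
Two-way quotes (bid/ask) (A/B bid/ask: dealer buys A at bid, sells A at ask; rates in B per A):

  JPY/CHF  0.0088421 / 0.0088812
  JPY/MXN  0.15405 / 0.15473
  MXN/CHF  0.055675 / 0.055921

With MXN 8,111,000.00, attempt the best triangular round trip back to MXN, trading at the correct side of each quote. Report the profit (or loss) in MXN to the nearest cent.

Best loop MXN → JPY → CHF → MXN:
MXN 8,111,000.00 ÷ 0.15473 (buy JPY at ask) = JPY 52,420,345
JPY 52,420,345 × 0.0088421 (sell JPY at bid) = CHF 463,505.93
CHF 463,505.93 ÷ 0.055921 (buy MXN at ask) = MXN 8,288,584.50

Net profit: MXN 177,584.50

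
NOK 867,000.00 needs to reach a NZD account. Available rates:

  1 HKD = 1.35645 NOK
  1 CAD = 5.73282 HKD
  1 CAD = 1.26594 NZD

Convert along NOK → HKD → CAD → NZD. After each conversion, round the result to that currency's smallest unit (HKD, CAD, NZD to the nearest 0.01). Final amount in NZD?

NZD 141,143.26

NOK 867,000.00 ÷ 1.35645 = HKD 639,168.42
HKD 639,168.42 ÷ 5.73282 = CAD 111,492.85
CAD 111,492.85 × 1.26594 = NZD 141,143.26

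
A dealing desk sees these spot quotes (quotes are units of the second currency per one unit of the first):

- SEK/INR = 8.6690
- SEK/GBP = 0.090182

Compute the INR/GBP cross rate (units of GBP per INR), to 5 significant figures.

1 INR ÷ 8.6690 = 0.115354 SEK
0.115354 SEK × 0.090182 = 0.0104028 GBP

INR/GBP = 0.010403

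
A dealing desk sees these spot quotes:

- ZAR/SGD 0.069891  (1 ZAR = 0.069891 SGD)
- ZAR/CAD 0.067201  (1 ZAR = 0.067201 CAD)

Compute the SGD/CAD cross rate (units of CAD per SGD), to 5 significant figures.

1 SGD ÷ 0.069891 = 14.308 ZAR
14.308 ZAR × 0.067201 = 0.961511 CAD

SGD/CAD = 0.96151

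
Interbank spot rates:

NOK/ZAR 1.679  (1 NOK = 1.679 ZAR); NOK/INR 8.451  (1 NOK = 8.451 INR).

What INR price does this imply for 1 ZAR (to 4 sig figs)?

1 ZAR ÷ 1.679 = 0.595593 NOK
0.595593 NOK × 8.451 = 5.03335 INR

ZAR/INR = 5.033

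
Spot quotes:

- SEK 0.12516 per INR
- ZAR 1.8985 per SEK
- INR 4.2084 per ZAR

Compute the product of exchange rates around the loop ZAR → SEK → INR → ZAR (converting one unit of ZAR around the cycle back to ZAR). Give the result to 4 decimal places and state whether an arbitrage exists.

Around ZAR → SEK → INR → ZAR: 1 ÷ 1.8985 ÷ 0.12516 ÷ 4.2084 = 1.000016
Product ≈ 1 (deviation 0.002%, within rounding noise).

1.0000 (no arbitrage)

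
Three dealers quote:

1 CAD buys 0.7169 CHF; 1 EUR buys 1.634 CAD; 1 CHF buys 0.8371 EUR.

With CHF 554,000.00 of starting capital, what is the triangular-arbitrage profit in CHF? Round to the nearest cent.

Profit: CHF 10,965.32

Profitable loop is CHF → CAD → EUR → CHF:
CHF 554,000.00 ÷ 0.7169 = CAD 772,771.66
CAD 772,771.66 ÷ 1.634 = EUR 472,932.47
EUR 472,932.47 ÷ 0.8371 = CHF 564,965.32
Profit = CHF 564,965.32 − CHF 554,000.00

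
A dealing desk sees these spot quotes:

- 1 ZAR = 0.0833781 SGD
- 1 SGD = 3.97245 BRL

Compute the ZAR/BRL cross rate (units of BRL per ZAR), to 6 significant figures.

ZAR/BRL = 0.331215

1 ZAR × 0.0833781 = 0.0833781 SGD
0.0833781 SGD × 3.97245 = 0.331215 BRL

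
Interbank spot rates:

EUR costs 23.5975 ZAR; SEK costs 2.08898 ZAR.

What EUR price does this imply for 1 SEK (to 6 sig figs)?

SEK/EUR = 0.0885255

1 SEK × 2.08898 = 2.08898 ZAR
2.08898 ZAR ÷ 23.5975 = 0.0885255 EUR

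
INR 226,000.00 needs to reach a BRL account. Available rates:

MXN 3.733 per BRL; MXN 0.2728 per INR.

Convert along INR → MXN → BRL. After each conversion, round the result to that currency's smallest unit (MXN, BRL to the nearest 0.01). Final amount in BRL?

INR 226,000.00 × 0.2728 = MXN 61,652.80
MXN 61,652.80 ÷ 3.733 = BRL 16,515.62

BRL 16,515.62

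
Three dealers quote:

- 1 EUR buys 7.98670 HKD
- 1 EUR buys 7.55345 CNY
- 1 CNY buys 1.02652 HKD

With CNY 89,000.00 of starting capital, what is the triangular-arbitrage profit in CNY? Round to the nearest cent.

Profit: CNY 2,673.67

Profitable loop is CNY → EUR → HKD → CNY:
CNY 89,000.00 ÷ 7.55345 = EUR 11,782.70
EUR 11,782.70 × 7.98670 = HKD 94,104.85
HKD 94,104.85 ÷ 1.02652 = CNY 91,673.67
Profit = CNY 91,673.67 − CNY 89,000.00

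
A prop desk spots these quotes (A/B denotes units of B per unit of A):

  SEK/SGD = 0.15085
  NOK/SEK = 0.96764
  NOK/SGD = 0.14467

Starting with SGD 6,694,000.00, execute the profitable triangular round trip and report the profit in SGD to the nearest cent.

Profitable loop is SGD → NOK → SEK → SGD:
SGD 6,694,000.00 ÷ 0.14467 = NOK 46,270,823.25
NOK 46,270,823.25 × 0.96764 = SEK 44,773,499.41
SEK 44,773,499.41 × 0.15085 = SGD 6,754,082.39
Profit = SGD 6,754,082.39 − SGD 6,694,000.00

Profit: SGD 60,082.39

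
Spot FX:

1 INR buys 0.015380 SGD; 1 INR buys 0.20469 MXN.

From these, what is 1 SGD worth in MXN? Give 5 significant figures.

1 SGD ÷ 0.015380 = 65.0195 INR
65.0195 INR × 0.20469 = 13.3088 MXN

SGD/MXN = 13.309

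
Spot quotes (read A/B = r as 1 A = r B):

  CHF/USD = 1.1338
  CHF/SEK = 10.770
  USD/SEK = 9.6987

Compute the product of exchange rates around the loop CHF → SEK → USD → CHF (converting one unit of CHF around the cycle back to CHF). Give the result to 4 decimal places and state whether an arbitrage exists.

Around CHF → SEK → USD → CHF: 1 × 10.770 ÷ 9.6987 ÷ 1.1338 = 0.979413
Product < 1; profitable direction is CHF → USD → SEK → CHF.

0.9794 (arbitrage exists)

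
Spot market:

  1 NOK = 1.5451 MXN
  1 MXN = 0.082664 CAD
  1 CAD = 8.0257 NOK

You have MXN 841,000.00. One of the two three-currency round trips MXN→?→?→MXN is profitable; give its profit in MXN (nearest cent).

Profit: MXN 21,088.65

Profitable loop is MXN → CAD → NOK → MXN:
MXN 841,000.00 × 0.082664 = CAD 69,520.42
CAD 69,520.42 × 8.0257 = NOK 557,950.07
NOK 557,950.07 × 1.5451 = MXN 862,088.65
Profit = MXN 862,088.65 − MXN 841,000.00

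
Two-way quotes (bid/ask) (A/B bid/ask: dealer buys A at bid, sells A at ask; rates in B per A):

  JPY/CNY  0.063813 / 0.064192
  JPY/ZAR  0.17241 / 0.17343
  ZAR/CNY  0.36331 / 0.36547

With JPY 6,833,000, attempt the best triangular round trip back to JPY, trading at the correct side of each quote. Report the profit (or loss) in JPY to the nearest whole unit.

Net profit: JPY 46,306

Best loop JPY → CNY → ZAR → JPY:
JPY 6,833,000 × 0.063813 (sell JPY at bid) = CNY 436,034.23
CNY 436,034.23 ÷ 0.36547 (buy ZAR at ask) = ZAR 1,193,078.03
ZAR 1,193,078.03 ÷ 0.17343 (buy JPY at ask) = JPY 6,879,306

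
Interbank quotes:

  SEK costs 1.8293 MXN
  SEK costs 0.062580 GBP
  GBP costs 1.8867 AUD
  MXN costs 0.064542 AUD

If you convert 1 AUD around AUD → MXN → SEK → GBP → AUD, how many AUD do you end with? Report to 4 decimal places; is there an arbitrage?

1.0000 (no arbitrage)

Around AUD → MXN → SEK → GBP → AUD: 1 ÷ 0.064542 ÷ 1.8293 × 0.062580 × 1.8867 = 1.000025
Product ≈ 1 (deviation 0.003%, within rounding noise).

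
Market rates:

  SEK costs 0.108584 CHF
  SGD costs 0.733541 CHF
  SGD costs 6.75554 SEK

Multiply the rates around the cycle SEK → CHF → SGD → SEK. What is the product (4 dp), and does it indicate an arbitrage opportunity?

Around SEK → CHF → SGD → SEK: 1 × 0.108584 ÷ 0.733541 × 6.75554 = 1.000003
Product ≈ 1 (deviation 0.000%, within rounding noise).

1.0000 (no arbitrage)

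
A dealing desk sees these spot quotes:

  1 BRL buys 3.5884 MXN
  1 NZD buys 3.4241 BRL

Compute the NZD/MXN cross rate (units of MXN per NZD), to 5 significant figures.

1 NZD × 3.4241 = 3.4241 BRL
3.4241 BRL × 3.5884 = 12.287 MXN

NZD/MXN = 12.287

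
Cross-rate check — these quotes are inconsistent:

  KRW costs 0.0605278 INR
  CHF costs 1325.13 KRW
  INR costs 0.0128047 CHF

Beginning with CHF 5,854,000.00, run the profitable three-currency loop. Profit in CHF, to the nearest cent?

Profitable loop is CHF → KRW → INR → CHF:
CHF 5,854,000.00 × 1325.13 = KRW 7,757,311,020
KRW 7,757,311,020 × 0.0605278 = INR 469,532,969.96
INR 469,532,969.96 × 0.0128047 = CHF 6,012,228.82
Profit = CHF 6,012,228.82 − CHF 5,854,000.00

Profit: CHF 158,228.82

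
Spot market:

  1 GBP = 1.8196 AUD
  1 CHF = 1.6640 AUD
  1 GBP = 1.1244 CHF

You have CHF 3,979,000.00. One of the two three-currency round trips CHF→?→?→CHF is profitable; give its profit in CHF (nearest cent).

Profitable loop is CHF → AUD → GBP → CHF:
CHF 3,979,000.00 × 1.6640 = AUD 6,621,056.00
AUD 6,621,056.00 ÷ 1.8196 = GBP 3,638,742.58
GBP 3,638,742.58 × 1.1244 = CHF 4,091,402.16
Profit = CHF 4,091,402.16 − CHF 3,979,000.00

Profit: CHF 112,402.16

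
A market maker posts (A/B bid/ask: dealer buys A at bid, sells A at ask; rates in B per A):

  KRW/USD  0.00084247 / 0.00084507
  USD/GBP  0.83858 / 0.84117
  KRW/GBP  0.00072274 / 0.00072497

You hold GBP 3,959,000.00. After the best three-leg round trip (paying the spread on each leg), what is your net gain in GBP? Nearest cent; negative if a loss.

Net profit: GBP 66,234.01

Best loop GBP → USD → KRW → GBP:
GBP 3,959,000.00 ÷ 0.84117 (buy USD at ask) = USD 4,706,539.70
USD 4,706,539.70 ÷ 0.00084507 (buy KRW at ask) = KRW 5,569,408,097
KRW 5,569,408,097 × 0.00072274 (sell KRW at bid) = GBP 4,025,234.01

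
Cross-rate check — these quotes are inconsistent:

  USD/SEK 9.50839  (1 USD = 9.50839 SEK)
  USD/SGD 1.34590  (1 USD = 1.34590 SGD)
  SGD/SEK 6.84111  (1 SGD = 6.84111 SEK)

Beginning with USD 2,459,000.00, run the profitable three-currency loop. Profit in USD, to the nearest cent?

Profit: USD 80,370.96

Profitable loop is USD → SEK → SGD → USD:
USD 2,459,000.00 × 9.50839 = SEK 23,381,131.01
SEK 23,381,131.01 ÷ 6.84111 = SGD 3,417,739.37
SGD 3,417,739.37 ÷ 1.34590 = USD 2,539,370.96
Profit = USD 2,539,370.96 − USD 2,459,000.00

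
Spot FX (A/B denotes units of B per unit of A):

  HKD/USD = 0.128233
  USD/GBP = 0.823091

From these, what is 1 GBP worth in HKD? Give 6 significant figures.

1 GBP ÷ 0.823091 = 1.21493 USD
1.21493 USD ÷ 0.128233 = 9.47441 HKD

GBP/HKD = 9.47441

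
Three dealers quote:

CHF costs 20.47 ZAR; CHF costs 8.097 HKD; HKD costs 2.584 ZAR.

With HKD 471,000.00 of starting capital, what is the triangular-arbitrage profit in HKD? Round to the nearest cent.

Profitable loop is HKD → ZAR → CHF → HKD:
HKD 471,000.00 × 2.584 = ZAR 1,217,064.00
ZAR 1,217,064.00 ÷ 20.47 = CHF 59,455.98
CHF 59,455.98 × 8.097 = HKD 481,415.11
Profit = HKD 481,415.11 − HKD 471,000.00

Profit: HKD 10,415.11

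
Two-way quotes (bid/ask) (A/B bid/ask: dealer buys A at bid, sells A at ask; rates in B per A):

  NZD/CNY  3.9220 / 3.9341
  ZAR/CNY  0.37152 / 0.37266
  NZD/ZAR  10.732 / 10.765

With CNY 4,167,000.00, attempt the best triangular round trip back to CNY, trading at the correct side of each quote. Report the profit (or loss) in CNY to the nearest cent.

Best loop CNY → NZD → ZAR → CNY:
CNY 4,167,000.00 ÷ 3.9341 (buy NZD at ask) = NZD 1,059,200.33
NZD 1,059,200.33 × 10.732 (sell NZD at bid) = ZAR 11,367,337.89
ZAR 11,367,337.89 × 0.37152 (sell ZAR at bid) = CNY 4,223,193.37

Net profit: CNY 56,193.37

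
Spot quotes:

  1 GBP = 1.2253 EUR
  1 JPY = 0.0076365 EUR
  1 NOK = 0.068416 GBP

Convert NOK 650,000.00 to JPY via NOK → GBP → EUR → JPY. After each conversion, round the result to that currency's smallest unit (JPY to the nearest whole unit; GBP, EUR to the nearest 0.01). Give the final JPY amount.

NOK 650,000.00 × 0.068416 = GBP 44,470.40
GBP 44,470.40 × 1.2253 = EUR 54,489.58
EUR 54,489.58 ÷ 0.0076365 = JPY 7,135,413

JPY 7,135,413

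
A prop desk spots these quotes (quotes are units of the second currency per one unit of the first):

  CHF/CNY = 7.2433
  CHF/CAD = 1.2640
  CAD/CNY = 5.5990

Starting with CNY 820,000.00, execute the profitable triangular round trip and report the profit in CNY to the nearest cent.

Profit: CNY 19,252.77

Profitable loop is CNY → CAD → CHF → CNY:
CNY 820,000.00 ÷ 5.5990 = CAD 146,454.72
CAD 146,454.72 ÷ 1.2640 = CHF 115,866.08
CHF 115,866.08 × 7.2433 = CNY 839,252.77
Profit = CNY 839,252.77 − CNY 820,000.00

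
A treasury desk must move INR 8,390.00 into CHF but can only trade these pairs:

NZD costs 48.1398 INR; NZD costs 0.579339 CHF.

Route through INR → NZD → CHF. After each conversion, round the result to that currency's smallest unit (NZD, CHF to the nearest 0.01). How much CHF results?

CHF 100.97

INR 8,390.00 ÷ 48.1398 = NZD 174.28
NZD 174.28 × 0.579339 = CHF 100.97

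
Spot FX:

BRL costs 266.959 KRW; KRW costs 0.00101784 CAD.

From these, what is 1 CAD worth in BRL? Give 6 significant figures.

1 CAD ÷ 0.00101784 = 982.473 KRW
982.473 KRW ÷ 266.959 = 3.68024 BRL

CAD/BRL = 3.68024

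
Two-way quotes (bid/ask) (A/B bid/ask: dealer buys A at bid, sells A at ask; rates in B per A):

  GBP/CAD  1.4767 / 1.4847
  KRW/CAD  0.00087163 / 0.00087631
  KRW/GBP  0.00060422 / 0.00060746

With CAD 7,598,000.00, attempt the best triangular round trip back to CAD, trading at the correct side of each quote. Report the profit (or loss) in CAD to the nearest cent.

Net profit: CAD 138,221.45

Best loop CAD → KRW → GBP → CAD:
CAD 7,598,000.00 ÷ 0.00087631 (buy KRW at ask) = KRW 8,670,447,673
KRW 8,670,447,673 × 0.00060422 (sell KRW at bid) = GBP 5,238,857.89
GBP 5,238,857.89 × 1.4767 (sell GBP at bid) = CAD 7,736,221.45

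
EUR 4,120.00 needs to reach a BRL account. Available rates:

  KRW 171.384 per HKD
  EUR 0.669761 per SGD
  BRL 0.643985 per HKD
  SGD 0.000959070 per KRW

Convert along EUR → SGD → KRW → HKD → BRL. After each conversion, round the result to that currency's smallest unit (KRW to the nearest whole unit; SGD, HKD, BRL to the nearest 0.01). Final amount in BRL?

BRL 24,100.87

EUR 4,120.00 ÷ 0.669761 = SGD 6,151.45
SGD 6,151.45 ÷ 0.000959070 = KRW 6,413,974
KRW 6,413,974 ÷ 171.384 = HKD 37,424.58
HKD 37,424.58 × 0.643985 = BRL 24,100.87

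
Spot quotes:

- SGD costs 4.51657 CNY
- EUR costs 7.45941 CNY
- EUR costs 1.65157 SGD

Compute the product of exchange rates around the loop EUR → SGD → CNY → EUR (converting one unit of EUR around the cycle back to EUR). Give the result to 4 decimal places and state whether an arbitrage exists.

1.0000 (no arbitrage)

Around EUR → SGD → CNY → EUR: 1 × 1.65157 × 4.51657 ÷ 7.45941 = 1.000003
Product ≈ 1 (deviation 0.000%, within rounding noise).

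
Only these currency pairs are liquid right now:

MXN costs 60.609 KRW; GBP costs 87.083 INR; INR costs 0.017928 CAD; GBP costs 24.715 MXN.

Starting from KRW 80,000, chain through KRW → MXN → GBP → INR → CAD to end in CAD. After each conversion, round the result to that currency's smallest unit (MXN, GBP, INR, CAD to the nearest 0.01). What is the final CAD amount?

CAD 83.38

KRW 80,000 ÷ 60.609 = MXN 1,319.94
MXN 1,319.94 ÷ 24.715 = GBP 53.41
GBP 53.41 × 87.083 = INR 4,651.10
INR 4,651.10 × 0.017928 = CAD 83.38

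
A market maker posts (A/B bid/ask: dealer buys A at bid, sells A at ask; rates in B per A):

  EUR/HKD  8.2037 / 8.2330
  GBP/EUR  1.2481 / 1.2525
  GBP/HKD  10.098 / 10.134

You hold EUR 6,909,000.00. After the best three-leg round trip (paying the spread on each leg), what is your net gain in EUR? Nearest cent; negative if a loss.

Best loop EUR → HKD → GBP → EUR:
EUR 6,909,000.00 × 8.2037 (sell EUR at bid) = HKD 56,679,363.30
HKD 56,679,363.30 ÷ 10.134 (buy GBP at ask) = GBP 5,592,990.26
GBP 5,592,990.26 × 1.2481 (sell GBP at bid) = EUR 6,980,611.14

Net profit: EUR 71,611.14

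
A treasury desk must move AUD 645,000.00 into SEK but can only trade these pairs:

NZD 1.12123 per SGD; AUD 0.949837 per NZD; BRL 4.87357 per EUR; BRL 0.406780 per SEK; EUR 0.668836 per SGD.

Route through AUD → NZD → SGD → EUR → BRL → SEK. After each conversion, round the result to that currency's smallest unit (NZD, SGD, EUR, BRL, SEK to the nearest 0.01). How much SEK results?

SEK 4,853,143.96

AUD 645,000.00 ÷ 0.949837 = NZD 679,063.88
NZD 679,063.88 ÷ 1.12123 = SGD 605,641.91
SGD 605,641.91 × 0.668836 = EUR 405,075.11
EUR 405,075.11 × 4.87357 = BRL 1,974,161.90
BRL 1,974,161.90 ÷ 0.406780 = SEK 4,853,143.96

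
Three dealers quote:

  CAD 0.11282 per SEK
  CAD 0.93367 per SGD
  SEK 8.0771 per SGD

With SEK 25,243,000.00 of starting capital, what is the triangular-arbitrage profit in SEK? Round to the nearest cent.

Profitable loop is SEK → SGD → CAD → SEK:
SEK 25,243,000.00 ÷ 8.0771 = SGD 3,125,255.35
SGD 3,125,255.35 × 0.93367 = CAD 2,917,957.16
CAD 2,917,957.16 ÷ 0.11282 = SEK 25,863,828.79
Profit = SEK 25,863,828.79 − SEK 25,243,000.00

Profit: SEK 620,828.79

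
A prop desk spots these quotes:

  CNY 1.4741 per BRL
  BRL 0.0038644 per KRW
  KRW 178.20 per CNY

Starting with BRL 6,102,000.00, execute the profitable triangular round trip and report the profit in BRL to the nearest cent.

Profitable loop is BRL → CNY → KRW → BRL:
BRL 6,102,000.00 × 1.4741 = CNY 8,994,958.20
CNY 8,994,958.20 × 178.20 = KRW 1,602,901,551
KRW 1,602,901,551 × 0.0038644 = BRL 6,194,252.75
Profit = BRL 6,194,252.75 − BRL 6,102,000.00

Profit: BRL 92,252.75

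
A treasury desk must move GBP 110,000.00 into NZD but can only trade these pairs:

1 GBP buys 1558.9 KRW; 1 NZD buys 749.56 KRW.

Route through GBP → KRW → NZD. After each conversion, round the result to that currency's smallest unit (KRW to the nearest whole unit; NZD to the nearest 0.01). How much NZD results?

GBP 110,000.00 × 1558.9 = KRW 171,479,000
KRW 171,479,000 ÷ 749.56 = NZD 228,772.88

NZD 228,772.88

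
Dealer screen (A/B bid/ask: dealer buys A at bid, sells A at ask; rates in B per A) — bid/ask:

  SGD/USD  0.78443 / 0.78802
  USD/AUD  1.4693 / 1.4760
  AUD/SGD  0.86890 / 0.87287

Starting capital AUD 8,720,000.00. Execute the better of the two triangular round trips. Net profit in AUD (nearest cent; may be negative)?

Best loop AUD → SGD → USD → AUD:
AUD 8,720,000.00 × 0.86890 (sell AUD at bid) = SGD 7,576,808.00
SGD 7,576,808.00 × 0.78443 (sell SGD at bid) = USD 5,943,475.50
USD 5,943,475.50 × 1.4693 (sell USD at bid) = AUD 8,732,748.55

Net profit: AUD 12,748.55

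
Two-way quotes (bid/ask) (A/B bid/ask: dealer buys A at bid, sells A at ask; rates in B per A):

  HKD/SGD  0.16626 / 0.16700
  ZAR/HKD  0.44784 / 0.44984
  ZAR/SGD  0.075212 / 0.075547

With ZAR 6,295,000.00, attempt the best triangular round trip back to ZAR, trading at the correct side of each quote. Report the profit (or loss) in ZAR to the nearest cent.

Net profit: ZAR 7,434.35

Best loop ZAR → SGD → HKD → ZAR:
ZAR 6,295,000.00 × 0.075212 (sell ZAR at bid) = SGD 473,459.54
SGD 473,459.54 ÷ 0.16700 (buy HKD at ask) = HKD 2,835,087.07
HKD 2,835,087.07 ÷ 0.44984 (buy ZAR at ask) = ZAR 6,302,434.35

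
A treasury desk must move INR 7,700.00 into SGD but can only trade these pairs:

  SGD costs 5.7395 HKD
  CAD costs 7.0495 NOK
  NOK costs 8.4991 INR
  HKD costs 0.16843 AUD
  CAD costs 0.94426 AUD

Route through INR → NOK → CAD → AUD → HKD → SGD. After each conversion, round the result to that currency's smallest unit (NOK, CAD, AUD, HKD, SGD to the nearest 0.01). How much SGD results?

SGD 125.54

INR 7,700.00 ÷ 8.4991 = NOK 905.98
NOK 905.98 ÷ 7.0495 = CAD 128.52
CAD 128.52 × 0.94426 = AUD 121.36
AUD 121.36 ÷ 0.16843 = HKD 720.54
HKD 720.54 ÷ 5.7395 = SGD 125.54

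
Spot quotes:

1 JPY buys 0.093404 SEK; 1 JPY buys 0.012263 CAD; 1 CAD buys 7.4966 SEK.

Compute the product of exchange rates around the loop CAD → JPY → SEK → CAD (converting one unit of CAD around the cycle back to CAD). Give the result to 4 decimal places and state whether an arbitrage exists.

Around CAD → JPY → SEK → CAD: 1 ÷ 0.012263 × 0.093404 ÷ 7.4966 = 1.016025
Product > 1; profitable direction is CAD → JPY → SEK → CAD.

1.0160 (arbitrage exists)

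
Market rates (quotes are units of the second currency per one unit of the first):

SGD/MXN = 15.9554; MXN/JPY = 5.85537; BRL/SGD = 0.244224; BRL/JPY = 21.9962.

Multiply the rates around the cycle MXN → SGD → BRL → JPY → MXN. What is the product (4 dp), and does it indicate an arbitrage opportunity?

Around MXN → SGD → BRL → JPY → MXN: 1 ÷ 15.9554 ÷ 0.244224 × 21.9962 ÷ 5.85537 = 0.964045
Product < 1; profitable direction is MXN → JPY → BRL → SGD → MXN.

0.9640 (arbitrage exists)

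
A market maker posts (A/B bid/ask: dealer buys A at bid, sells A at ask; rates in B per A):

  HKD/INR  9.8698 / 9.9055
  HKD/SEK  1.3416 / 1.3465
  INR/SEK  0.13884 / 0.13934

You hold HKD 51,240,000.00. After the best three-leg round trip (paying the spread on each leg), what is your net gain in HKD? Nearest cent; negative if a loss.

Net profit: HKD 906,566.77

Best loop HKD → INR → SEK → HKD:
HKD 51,240,000.00 × 9.8698 (sell HKD at bid) = INR 505,728,552.00
INR 505,728,552.00 × 0.13884 (sell INR at bid) = SEK 70,215,352.16
SEK 70,215,352.16 ÷ 1.3465 (buy HKD at ask) = HKD 52,146,566.77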